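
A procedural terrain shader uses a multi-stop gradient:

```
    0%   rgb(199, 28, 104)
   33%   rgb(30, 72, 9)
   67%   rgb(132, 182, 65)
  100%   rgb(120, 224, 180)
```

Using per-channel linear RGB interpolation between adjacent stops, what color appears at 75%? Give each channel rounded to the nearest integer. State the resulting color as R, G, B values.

(129, 192, 93)

75% lies between the 67% and 100% stops, so the local fraction is t = (75 − 67)/(100 − 67) = 8/33 ≈ 0.2424.
R = 132 + 0.2424 × (120 − 132) = 129.091 → 129
G = 182 + 0.2424 × (224 − 182) = 192.181 → 192
B = 65 + 0.2424 × (180 − 65) = 92.876 → 93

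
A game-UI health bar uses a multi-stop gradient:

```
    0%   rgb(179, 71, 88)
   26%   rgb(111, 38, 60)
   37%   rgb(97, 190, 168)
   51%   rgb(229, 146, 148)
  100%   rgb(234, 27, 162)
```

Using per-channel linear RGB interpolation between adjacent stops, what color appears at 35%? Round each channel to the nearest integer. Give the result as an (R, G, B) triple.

(100, 162, 148)

35% lies between the 26% and 37% stops, so the local fraction is t = (35 − 26)/(37 − 26) = 9/11 ≈ 0.8182.
R = 111 + 0.8182 × (97 − 111) = 99.545 → 100
G = 38 + 0.8182 × (190 − 38) = 162.366 → 162
B = 60 + 0.8182 × (168 − 60) = 148.366 → 148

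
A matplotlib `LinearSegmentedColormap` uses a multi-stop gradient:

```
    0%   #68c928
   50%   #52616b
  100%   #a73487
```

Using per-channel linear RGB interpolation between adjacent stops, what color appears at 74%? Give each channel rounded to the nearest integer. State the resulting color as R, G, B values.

(123, 75, 120)

74% lies between the 50% and 100% stops, so the local fraction is t = (74 − 50)/(100 − 50) = 24/50 ≈ 0.48.
#52616b → (82, 97, 107); #a73487 → (167, 52, 135).
R = 82 + 0.48 × (167 − 82) = 122.8 → 123
G = 97 + 0.48 × (52 − 97) = 75.4 → 75
B = 107 + 0.48 × (135 − 107) = 120.44 → 120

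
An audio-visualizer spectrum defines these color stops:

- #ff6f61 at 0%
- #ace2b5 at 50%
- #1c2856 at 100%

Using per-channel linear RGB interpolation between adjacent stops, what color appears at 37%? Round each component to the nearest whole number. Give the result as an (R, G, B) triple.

37% lies between the 0% and 50% stops, so the local fraction is t = (37 − 0)/(50 − 0) = 37/50 ≈ 0.74.
#ff6f61 → (255, 111, 97); #ace2b5 → (172, 226, 181).
R = 255 + 0.74 × (172 − 255) = 193.58 → 194
G = 111 + 0.74 × (226 − 111) = 196.1 → 196
B = 97 + 0.74 × (181 − 97) = 159.16 → 159

(194, 196, 159)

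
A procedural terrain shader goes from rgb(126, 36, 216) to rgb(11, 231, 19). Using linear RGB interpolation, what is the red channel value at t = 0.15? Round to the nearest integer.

R = 126 + 0.15 × (11 − 126) = 108.75 → 109

109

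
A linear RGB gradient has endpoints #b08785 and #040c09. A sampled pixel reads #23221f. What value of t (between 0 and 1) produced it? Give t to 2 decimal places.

0.82

Invert the lerp on the R channel (largest span, 172): t = (35 − 176) / (4 − 176) = -141/-172 = 0.81977.
Check on G: (34 − 135)/(12 − 135) = 0.8211 ✓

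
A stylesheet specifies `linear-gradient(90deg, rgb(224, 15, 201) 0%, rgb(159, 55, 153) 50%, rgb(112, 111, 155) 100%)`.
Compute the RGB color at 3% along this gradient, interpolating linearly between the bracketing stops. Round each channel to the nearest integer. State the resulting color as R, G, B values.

3% lies between the 0% and 50% stops, so the local fraction is t = (3 − 0)/(50 − 0) = 3/50 ≈ 0.06.
R = 224 + 0.06 × (159 − 224) = 220.1 → 220
G = 15 + 0.06 × (55 − 15) = 17.4 → 17
B = 201 + 0.06 × (153 − 201) = 198.12 → 198

(220, 17, 198)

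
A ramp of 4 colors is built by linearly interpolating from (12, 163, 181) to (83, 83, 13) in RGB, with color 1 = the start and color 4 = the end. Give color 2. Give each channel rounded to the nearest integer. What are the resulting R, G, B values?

(36, 136, 125)

With 4 swatches and endpoints inclusive, swatch 2 sits at t = (2 − 1)/(4 − 1) = 1/3 ≈ 0.3333.
R = 12 + 0.3333 × (83 − 12) = 35.664 → 36
G = 163 + 0.3333 × (83 − 163) = 136.336 → 136
B = 181 + 0.3333 × (13 − 181) = 125.006 → 125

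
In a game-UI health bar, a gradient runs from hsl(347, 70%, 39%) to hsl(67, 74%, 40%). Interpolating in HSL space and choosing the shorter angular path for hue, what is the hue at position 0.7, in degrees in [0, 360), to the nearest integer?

43

Hue: 67 − 347 = -280°, but |-280| > 180 so the shorter arc goes the other way: Δh = -280 + 360 = 80°.
H = 347 + 0.7 × (80) = 403 → 403 → 403 mod 360 = 43°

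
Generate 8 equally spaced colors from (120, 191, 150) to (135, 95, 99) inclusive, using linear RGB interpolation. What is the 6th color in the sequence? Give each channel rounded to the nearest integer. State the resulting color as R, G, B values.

With 8 swatches and endpoints inclusive, swatch 6 sits at t = (6 − 1)/(8 − 1) = 5/7 ≈ 0.7143.
R = 120 + 0.7143 × (135 − 120) = 130.714 → 131
G = 191 + 0.7143 × (95 − 191) = 122.427 → 122
B = 150 + 0.7143 × (99 − 150) = 113.571 → 114

(131, 122, 114)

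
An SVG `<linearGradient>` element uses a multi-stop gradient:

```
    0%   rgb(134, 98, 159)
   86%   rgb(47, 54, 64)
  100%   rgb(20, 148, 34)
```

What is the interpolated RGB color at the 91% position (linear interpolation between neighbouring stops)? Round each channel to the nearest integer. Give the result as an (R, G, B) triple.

(37, 88, 53)

91% lies between the 86% and 100% stops, so the local fraction is t = (91 − 86)/(100 − 86) = 5/14 ≈ 0.3571.
R = 47 + 0.3571 × (20 − 47) = 37.358 → 37
G = 54 + 0.3571 × (148 − 54) = 87.567 → 88
B = 64 + 0.3571 × (34 − 64) = 53.287 → 53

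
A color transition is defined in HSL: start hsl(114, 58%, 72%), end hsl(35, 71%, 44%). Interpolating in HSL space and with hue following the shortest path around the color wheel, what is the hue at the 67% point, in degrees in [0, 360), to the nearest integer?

61

Hue arc: Δh = 35 − 114 = -79° (|Δh| ≤ 180, already the shorter path).
H = 114 + 0.67 × (-79) = 61.07 → 61°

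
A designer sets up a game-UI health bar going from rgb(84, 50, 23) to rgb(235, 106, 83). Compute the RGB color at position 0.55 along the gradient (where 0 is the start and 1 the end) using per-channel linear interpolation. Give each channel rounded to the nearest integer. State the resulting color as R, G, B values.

(167, 81, 56)

R = 84 + 0.55 × (235 − 84) = 84 + 0.55 × 151 = 167.05 → 167
G = 50 + 0.55 × (106 − 50) = 50 + 0.55 × 56 = 80.8 → 81
B = 23 + 0.55 × (83 − 23) = 23 + 0.55 × 60 = 56 → 56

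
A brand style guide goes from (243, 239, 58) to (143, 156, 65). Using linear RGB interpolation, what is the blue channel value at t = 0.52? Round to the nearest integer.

62

B = 58 + 0.52 × (65 − 58) = 61.64 → 62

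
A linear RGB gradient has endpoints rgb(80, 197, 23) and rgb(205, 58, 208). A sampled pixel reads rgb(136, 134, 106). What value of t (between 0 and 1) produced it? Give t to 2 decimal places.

Invert the lerp on the B channel (largest span, 185): t = (106 − 23) / (208 − 23) = 83/185 = 0.44865.
Check on R: (136 − 80)/(205 − 80) = 0.448 ✓

0.45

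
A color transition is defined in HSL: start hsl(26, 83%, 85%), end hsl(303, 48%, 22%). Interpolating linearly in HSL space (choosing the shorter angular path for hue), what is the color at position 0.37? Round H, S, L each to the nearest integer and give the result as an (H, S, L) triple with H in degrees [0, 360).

(355, 70, 62)

Hue: 303 − 26 = 277°, but |277| > 180 so the shorter arc goes the other way: Δh = 277 − 360 = -83°.
H = 26 + 0.37 × (-83) = -4.71 → -5 → -5 mod 360 = 355°
S = 83 + 0.37 × (48 − 83) = 70.05 → 70%
L = 85 + 0.37 × (22 − 85) = 61.69 → 62%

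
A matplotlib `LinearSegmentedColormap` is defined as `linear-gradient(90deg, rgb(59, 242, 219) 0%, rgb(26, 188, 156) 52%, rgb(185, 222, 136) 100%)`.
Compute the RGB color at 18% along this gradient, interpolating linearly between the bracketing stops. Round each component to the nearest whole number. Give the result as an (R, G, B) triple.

(48, 223, 197)

18% lies between the 0% and 52% stops, so the local fraction is t = (18 − 0)/(52 − 0) = 18/52 ≈ 0.3462.
R = 59 + 0.3462 × (26 − 59) = 47.575 → 48
G = 242 + 0.3462 × (188 − 242) = 223.305 → 223
B = 219 + 0.3462 × (156 − 219) = 197.189 → 197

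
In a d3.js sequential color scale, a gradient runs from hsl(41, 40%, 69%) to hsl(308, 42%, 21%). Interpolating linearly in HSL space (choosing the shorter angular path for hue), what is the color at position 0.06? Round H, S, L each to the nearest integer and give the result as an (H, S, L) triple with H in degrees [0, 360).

(35, 40, 66)

Hue: 308 − 41 = 267°, but |267| > 180 so the shorter arc goes the other way: Δh = 267 − 360 = -93°.
H = 41 + 0.06 × (-93) = 35.42 → 35°
S = 40 + 0.06 × (42 − 40) = 40.12 → 40%
L = 69 + 0.06 × (21 − 69) = 66.12 → 66%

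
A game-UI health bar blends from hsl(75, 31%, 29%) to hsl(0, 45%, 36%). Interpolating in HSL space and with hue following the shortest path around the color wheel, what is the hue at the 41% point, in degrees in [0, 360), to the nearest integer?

Hue arc: Δh = 0 − 75 = -75° (|Δh| ≤ 180, already the shorter path).
H = 75 + 0.41 × (-75) = 44.25 → 44°

44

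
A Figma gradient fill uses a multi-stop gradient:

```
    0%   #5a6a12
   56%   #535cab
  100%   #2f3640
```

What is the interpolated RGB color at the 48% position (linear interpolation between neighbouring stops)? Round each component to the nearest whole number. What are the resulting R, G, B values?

(84, 94, 149)

48% lies between the 0% and 56% stops, so the local fraction is t = (48 − 0)/(56 − 0) = 48/56 ≈ 0.8571.
#5a6a12 → (90, 106, 18); #535cab → (83, 92, 171).
R = 90 + 0.8571 × (83 − 90) = 84 → 84
G = 106 + 0.8571 × (92 − 106) = 94.001 → 94
B = 18 + 0.8571 × (171 − 18) = 149.136 → 149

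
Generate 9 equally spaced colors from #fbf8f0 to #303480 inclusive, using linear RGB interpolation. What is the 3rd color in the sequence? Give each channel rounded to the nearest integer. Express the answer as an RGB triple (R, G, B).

With 9 swatches and endpoints inclusive, swatch 3 sits at t = (3 − 1)/(9 − 1) = 2/8 ≈ 0.25.
#fbf8f0 → (251, 248, 240); #303480 → (48, 52, 128).
R = 251 + 0.25 × (48 − 251) = 200.25 → 200
G = 248 + 0.25 × (52 − 248) = 199 → 199
B = 240 + 0.25 × (128 − 240) = 212 → 212

(200, 199, 212)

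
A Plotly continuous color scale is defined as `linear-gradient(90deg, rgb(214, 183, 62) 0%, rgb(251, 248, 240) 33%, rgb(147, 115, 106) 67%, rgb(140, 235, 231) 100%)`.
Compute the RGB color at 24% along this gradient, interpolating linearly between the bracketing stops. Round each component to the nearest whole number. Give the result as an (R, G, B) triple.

24% lies between the 0% and 33% stops, so the local fraction is t = (24 − 0)/(33 − 0) = 24/33 ≈ 0.7273.
R = 214 + 0.7273 × (251 − 214) = 240.91 → 241
G = 183 + 0.7273 × (248 − 183) = 230.274 → 230
B = 62 + 0.7273 × (240 − 62) = 191.459 → 191

(241, 230, 191)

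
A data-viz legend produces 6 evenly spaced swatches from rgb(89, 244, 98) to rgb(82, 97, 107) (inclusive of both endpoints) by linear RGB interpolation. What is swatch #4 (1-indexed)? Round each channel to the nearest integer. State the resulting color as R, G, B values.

With 6 swatches and endpoints inclusive, swatch 4 sits at t = (4 − 1)/(6 − 1) = 3/5 ≈ 0.6.
R = 89 + 0.6 × (82 − 89) = 84.8 → 85
G = 244 + 0.6 × (97 − 244) = 155.8 → 156
B = 98 + 0.6 × (107 − 98) = 103.4 → 103

(85, 156, 103)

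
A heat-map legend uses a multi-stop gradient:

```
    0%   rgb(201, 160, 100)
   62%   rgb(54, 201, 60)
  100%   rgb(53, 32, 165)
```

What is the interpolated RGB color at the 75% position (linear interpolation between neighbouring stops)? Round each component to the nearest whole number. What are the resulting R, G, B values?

75% lies between the 62% and 100% stops, so the local fraction is t = (75 − 62)/(100 − 62) = 13/38 ≈ 0.3421.
R = 54 + 0.3421 × (53 − 54) = 53.658 → 54
G = 201 + 0.3421 × (32 − 201) = 143.185 → 143
B = 60 + 0.3421 × (165 − 60) = 95.921 → 96

(54, 143, 96)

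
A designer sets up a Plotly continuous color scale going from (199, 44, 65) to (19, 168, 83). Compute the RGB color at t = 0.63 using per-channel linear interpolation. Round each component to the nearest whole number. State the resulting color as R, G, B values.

R = 199 + 0.63 × (19 − 199) = 199 + 0.63 × -180 = 85.6 → 86
G = 44 + 0.63 × (168 − 44) = 44 + 0.63 × 124 = 122.12 → 122
B = 65 + 0.63 × (83 − 65) = 65 + 0.63 × 18 = 76.34 → 76

(86, 122, 76)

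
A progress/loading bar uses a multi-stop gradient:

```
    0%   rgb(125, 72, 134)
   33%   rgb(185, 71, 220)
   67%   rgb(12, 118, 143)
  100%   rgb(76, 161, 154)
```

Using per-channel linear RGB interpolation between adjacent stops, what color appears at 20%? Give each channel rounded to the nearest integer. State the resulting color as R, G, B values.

20% lies between the 0% and 33% stops, so the local fraction is t = (20 − 0)/(33 − 0) = 20/33 ≈ 0.6061.
R = 125 + 0.6061 × (185 − 125) = 161.366 → 161
G = 72 + 0.6061 × (71 − 72) = 71.394 → 71
B = 134 + 0.6061 × (220 − 134) = 186.125 → 186

(161, 71, 186)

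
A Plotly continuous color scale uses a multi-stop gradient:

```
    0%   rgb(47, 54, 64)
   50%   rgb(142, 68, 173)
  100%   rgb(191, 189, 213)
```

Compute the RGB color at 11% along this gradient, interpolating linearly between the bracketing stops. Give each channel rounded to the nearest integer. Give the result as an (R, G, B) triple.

11% lies between the 0% and 50% stops, so the local fraction is t = (11 − 0)/(50 − 0) = 11/50 ≈ 0.22.
R = 47 + 0.22 × (142 − 47) = 67.9 → 68
G = 54 + 0.22 × (68 − 54) = 57.08 → 57
B = 64 + 0.22 × (173 − 64) = 87.98 → 88

(68, 57, 88)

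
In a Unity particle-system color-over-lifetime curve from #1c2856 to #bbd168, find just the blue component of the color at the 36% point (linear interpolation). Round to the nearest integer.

B₁ = 86 (from #1c2856), B₂ = 104 (from #bbd168).
B = 86 + 0.36 × (104 − 86) = 92.48 → 92

92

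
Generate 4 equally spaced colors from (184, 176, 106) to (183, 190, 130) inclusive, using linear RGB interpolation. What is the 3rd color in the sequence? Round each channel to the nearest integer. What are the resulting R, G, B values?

(183, 185, 122)

With 4 swatches and endpoints inclusive, swatch 3 sits at t = (3 − 1)/(4 − 1) = 2/3 ≈ 0.6667.
R = 184 + 0.6667 × (183 − 184) = 183.333 → 183
G = 176 + 0.6667 × (190 − 176) = 185.334 → 185
B = 106 + 0.6667 × (130 − 106) = 122.001 → 122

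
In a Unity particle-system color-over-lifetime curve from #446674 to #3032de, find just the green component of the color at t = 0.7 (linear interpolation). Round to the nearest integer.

G₁ = 102 (from #446674), G₂ = 50 (from #3032de).
G = 102 + 0.7 × (50 − 102) = 65.6 → 66

66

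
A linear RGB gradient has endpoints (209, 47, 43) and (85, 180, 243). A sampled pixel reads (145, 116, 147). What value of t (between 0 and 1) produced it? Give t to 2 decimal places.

0.52

Invert the lerp on the B channel (largest span, 200): t = (147 − 43) / (243 − 43) = 104/200 = 0.52.
Check on R: (145 − 209)/(85 − 209) = 0.5161 ✓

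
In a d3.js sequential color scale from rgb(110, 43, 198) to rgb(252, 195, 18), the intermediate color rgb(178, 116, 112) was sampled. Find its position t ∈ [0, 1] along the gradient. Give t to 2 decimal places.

Invert the lerp on the B channel (largest span, 180): t = (112 − 198) / (18 − 198) = -86/-180 = 0.47778.
Check on R: (178 − 110)/(252 − 110) = 0.4789 ✓

0.48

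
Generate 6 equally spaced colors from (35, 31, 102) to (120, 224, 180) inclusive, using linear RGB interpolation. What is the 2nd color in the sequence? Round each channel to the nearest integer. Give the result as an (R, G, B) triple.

(52, 70, 118)

With 6 swatches and endpoints inclusive, swatch 2 sits at t = (2 − 1)/(6 − 1) = 1/5 ≈ 0.2.
R = 35 + 0.2 × (120 − 35) = 52 → 52
G = 31 + 0.2 × (224 − 31) = 69.6 → 70
B = 102 + 0.2 × (180 − 102) = 117.6 → 118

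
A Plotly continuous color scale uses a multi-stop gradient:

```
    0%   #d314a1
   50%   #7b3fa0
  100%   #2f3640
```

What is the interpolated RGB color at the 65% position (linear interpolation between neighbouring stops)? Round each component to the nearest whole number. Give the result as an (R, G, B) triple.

65% lies between the 50% and 100% stops, so the local fraction is t = (65 − 50)/(100 − 50) = 15/50 ≈ 0.3.
#7b3fa0 → (123, 63, 160); #2f3640 → (47, 54, 64).
R = 123 + 0.3 × (47 − 123) = 100.2 → 100
G = 63 + 0.3 × (54 − 63) = 60.3 → 60
B = 160 + 0.3 × (64 − 160) = 131.2 → 131

(100, 60, 131)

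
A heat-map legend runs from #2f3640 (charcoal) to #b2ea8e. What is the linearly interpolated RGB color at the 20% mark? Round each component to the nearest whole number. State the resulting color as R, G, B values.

#2f3640 → (47, 54, 64); #b2ea8e → (178, 234, 142).
20% corresponds to t = 0.2.
R = 47 + 0.2 × (178 − 47) = 47 + 0.2 × 131 = 73.2 → 73
G = 54 + 0.2 × (234 − 54) = 54 + 0.2 × 180 = 90 → 90
B = 64 + 0.2 × (142 − 64) = 64 + 0.2 × 78 = 79.6 → 80

(73, 90, 80)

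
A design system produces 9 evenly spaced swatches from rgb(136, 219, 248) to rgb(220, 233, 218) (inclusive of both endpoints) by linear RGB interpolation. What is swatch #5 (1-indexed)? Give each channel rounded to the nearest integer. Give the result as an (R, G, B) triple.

(178, 226, 233)

With 9 swatches and endpoints inclusive, swatch 5 sits at t = (5 − 1)/(9 − 1) = 4/8 ≈ 0.5.
R = 136 + 0.5 × (220 − 136) = 178 → 178
G = 219 + 0.5 × (233 − 219) = 226 → 226
B = 248 + 0.5 × (218 − 248) = 233 → 233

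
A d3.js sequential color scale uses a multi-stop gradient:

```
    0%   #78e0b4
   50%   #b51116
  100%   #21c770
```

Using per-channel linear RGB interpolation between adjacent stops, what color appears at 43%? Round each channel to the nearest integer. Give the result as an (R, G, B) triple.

43% lies between the 0% and 50% stops, so the local fraction is t = (43 − 0)/(50 − 0) = 43/50 ≈ 0.86.
#78e0b4 → (120, 224, 180); #b51116 → (181, 17, 22).
R = 120 + 0.86 × (181 − 120) = 172.46 → 172
G = 224 + 0.86 × (17 − 224) = 45.98 → 46
B = 180 + 0.86 × (22 − 180) = 44.12 → 44

(172, 46, 44)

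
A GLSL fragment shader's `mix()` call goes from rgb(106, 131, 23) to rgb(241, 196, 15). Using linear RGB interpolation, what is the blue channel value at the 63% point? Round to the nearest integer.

B = 23 + 0.63 × (15 − 23) = 17.96 → 18

18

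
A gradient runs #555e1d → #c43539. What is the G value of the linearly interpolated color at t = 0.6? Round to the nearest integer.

G₁ = 94 (from #555e1d), G₂ = 53 (from #c43539).
G = 94 + 0.6 × (53 − 94) = 69.4 → 69

69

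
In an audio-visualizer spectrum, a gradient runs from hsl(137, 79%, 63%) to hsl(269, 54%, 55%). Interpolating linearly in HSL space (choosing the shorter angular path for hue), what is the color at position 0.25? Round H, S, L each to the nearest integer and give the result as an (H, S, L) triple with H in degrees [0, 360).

(170, 73, 61)

Hue arc: Δh = 269 − 137 = 132° (|Δh| ≤ 180, already the shorter path).
H = 137 + 0.25 × (132) = 170 → 170°
S = 79 + 0.25 × (54 − 79) = 72.75 → 73%
L = 63 + 0.25 × (55 − 63) = 61 → 61%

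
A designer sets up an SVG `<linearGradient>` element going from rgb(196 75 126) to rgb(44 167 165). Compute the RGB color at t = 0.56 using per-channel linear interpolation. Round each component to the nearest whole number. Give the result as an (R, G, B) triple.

R = 196 + 0.56 × (44 − 196) = 196 + 0.56 × -152 = 110.88 → 111
G = 75 + 0.56 × (167 − 75) = 75 + 0.56 × 92 = 126.52 → 127
B = 126 + 0.56 × (165 − 126) = 126 + 0.56 × 39 = 147.84 → 148

(111, 127, 148)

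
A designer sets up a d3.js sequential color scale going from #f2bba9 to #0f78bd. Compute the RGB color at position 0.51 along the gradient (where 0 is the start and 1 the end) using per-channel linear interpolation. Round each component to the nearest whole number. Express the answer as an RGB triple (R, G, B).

(126, 153, 179)

#f2bba9 → (242, 187, 169); #0f78bd → (15, 120, 189).
R = 242 + 0.51 × (15 − 242) = 242 + 0.51 × -227 = 126.23 → 126
G = 187 + 0.51 × (120 − 187) = 187 + 0.51 × -67 = 152.83 → 153
B = 169 + 0.51 × (189 − 169) = 169 + 0.51 × 20 = 179.2 → 179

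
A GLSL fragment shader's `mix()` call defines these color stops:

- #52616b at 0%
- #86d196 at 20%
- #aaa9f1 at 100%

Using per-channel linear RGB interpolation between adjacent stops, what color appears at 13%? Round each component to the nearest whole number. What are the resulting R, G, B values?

13% lies between the 0% and 20% stops, so the local fraction is t = (13 − 0)/(20 − 0) = 13/20 ≈ 0.65.
#52616b → (82, 97, 107); #86d196 → (134, 209, 150).
R = 82 + 0.65 × (134 − 82) = 115.8 → 116
G = 97 + 0.65 × (209 − 97) = 169.8 → 170
B = 107 + 0.65 × (150 − 107) = 134.95 → 135

(116, 170, 135)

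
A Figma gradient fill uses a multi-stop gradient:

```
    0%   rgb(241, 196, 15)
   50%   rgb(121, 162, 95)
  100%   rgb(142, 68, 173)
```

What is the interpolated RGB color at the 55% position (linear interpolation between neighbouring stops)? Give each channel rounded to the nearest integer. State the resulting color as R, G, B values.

55% lies between the 50% and 100% stops, so the local fraction is t = (55 − 50)/(100 − 50) = 5/50 ≈ 0.1.
R = 121 + 0.1 × (142 − 121) = 123.1 → 123
G = 162 + 0.1 × (68 − 162) = 152.6 → 153
B = 95 + 0.1 × (173 − 95) = 102.8 → 103

(123, 153, 103)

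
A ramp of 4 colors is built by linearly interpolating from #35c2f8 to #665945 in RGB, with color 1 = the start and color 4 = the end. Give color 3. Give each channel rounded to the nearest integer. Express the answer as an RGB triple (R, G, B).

With 4 swatches and endpoints inclusive, swatch 3 sits at t = (3 − 1)/(4 − 1) = 2/3 ≈ 0.6667.
#35c2f8 → (53, 194, 248); #665945 → (102, 89, 69).
R = 53 + 0.6667 × (102 − 53) = 85.668 → 86
G = 194 + 0.6667 × (89 − 194) = 123.996 → 124
B = 248 + 0.6667 × (69 − 248) = 128.661 → 129

(86, 124, 129)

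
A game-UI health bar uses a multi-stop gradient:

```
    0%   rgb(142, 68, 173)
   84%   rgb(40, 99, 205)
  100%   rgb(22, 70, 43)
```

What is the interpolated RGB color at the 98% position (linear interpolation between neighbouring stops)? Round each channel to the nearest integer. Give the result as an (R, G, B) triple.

(24, 74, 63)

98% lies between the 84% and 100% stops, so the local fraction is t = (98 − 84)/(100 − 84) = 14/16 ≈ 0.875.
R = 40 + 0.875 × (22 − 40) = 24.25 → 24
G = 99 + 0.875 × (70 − 99) = 73.625 → 74
B = 205 + 0.875 × (43 − 205) = 63.25 → 63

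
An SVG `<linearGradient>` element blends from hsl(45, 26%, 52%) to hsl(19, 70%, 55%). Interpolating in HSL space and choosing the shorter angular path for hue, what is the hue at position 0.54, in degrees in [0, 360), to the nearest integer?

Hue arc: Δh = 19 − 45 = -26° (|Δh| ≤ 180, already the shorter path).
H = 45 + 0.54 × (-26) = 30.96 → 31°

31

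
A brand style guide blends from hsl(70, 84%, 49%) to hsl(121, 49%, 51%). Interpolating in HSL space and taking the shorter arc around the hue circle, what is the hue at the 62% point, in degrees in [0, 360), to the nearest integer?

Hue arc: Δh = 121 − 70 = 51° (|Δh| ≤ 180, already the shorter path).
H = 70 + 0.62 × (51) = 101.62 → 102°

102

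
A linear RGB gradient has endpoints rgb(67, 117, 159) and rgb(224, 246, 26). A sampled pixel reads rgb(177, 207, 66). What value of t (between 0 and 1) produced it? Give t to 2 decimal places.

Invert the lerp on the R channel (largest span, 157): t = (177 − 67) / (224 − 67) = 110/157 = 0.70064.
Check on G: (207 − 117)/(246 − 117) = 0.6977 ✓

0.70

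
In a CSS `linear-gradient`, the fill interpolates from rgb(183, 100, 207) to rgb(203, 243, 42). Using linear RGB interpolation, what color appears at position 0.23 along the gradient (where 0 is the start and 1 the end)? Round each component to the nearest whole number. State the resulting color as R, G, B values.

(188, 133, 169)

R = 183 + 0.23 × (203 − 183) = 183 + 0.23 × 20 = 187.6 → 188
G = 100 + 0.23 × (243 − 100) = 100 + 0.23 × 143 = 132.89 → 133
B = 207 + 0.23 × (42 − 207) = 207 + 0.23 × -165 = 169.05 → 169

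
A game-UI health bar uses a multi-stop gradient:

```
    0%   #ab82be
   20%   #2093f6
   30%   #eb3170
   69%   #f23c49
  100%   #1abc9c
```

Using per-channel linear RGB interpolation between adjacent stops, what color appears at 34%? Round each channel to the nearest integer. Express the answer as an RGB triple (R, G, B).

(236, 50, 108)

34% lies between the 30% and 69% stops, so the local fraction is t = (34 − 30)/(69 − 30) = 4/39 ≈ 0.1026.
#eb3170 → (235, 49, 112); #f23c49 → (242, 60, 73).
R = 235 + 0.1026 × (242 − 235) = 235.718 → 236
G = 49 + 0.1026 × (60 − 49) = 50.129 → 50
B = 112 + 0.1026 × (73 − 112) = 107.999 → 108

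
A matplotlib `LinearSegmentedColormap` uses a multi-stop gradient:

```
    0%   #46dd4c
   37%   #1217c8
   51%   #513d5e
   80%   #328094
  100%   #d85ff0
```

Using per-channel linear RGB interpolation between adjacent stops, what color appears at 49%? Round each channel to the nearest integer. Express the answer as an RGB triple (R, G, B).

49% lies between the 37% and 51% stops, so the local fraction is t = (49 − 37)/(51 − 37) = 12/14 ≈ 0.8571.
#1217c8 → (18, 23, 200); #513d5e → (81, 61, 94).
R = 18 + 0.8571 × (81 − 18) = 71.997 → 72
G = 23 + 0.8571 × (61 − 23) = 55.57 → 56
B = 200 + 0.8571 × (94 − 200) = 109.147 → 109

(72, 56, 109)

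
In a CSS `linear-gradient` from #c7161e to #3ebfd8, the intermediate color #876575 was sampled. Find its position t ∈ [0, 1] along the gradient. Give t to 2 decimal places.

Invert the lerp on the B channel (largest span, 186): t = (117 − 30) / (216 − 30) = 87/186 = 0.46774.
Check on R: (135 − 199)/(62 − 199) = 0.4672 ✓

0.47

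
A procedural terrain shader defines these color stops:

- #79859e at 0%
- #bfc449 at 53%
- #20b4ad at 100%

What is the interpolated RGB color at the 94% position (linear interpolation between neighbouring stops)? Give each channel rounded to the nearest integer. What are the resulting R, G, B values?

(52, 182, 160)

94% lies between the 53% and 100% stops, so the local fraction is t = (94 − 53)/(100 − 53) = 41/47 ≈ 0.8723.
#bfc449 → (191, 196, 73); #20b4ad → (32, 180, 173).
R = 191 + 0.8723 × (32 − 191) = 52.304 → 52
G = 196 + 0.8723 × (180 − 196) = 182.043 → 182
B = 73 + 0.8723 × (173 − 73) = 160.23 → 160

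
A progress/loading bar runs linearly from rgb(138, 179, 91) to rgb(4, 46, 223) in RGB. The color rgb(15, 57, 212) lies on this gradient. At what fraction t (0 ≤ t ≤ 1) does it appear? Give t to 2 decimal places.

0.92

Invert the lerp on the R channel (largest span, 134): t = (15 − 138) / (4 − 138) = -123/-134 = 0.91791.
Check on G: (57 − 179)/(46 − 179) = 0.9173 ✓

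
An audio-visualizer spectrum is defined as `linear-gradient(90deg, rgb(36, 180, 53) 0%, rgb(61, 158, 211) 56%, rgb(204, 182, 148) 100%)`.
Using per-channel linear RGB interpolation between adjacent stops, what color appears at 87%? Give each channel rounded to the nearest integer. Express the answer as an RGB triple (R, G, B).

(162, 175, 167)

87% lies between the 56% and 100% stops, so the local fraction is t = (87 − 56)/(100 − 56) = 31/44 ≈ 0.7045.
R = 61 + 0.7045 × (204 − 61) = 161.743 → 162
G = 158 + 0.7045 × (182 − 158) = 174.908 → 175
B = 211 + 0.7045 × (148 − 211) = 166.617 → 167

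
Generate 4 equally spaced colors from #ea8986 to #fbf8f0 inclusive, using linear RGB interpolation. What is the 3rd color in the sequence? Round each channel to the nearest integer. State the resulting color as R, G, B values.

(245, 211, 205)

With 4 swatches and endpoints inclusive, swatch 3 sits at t = (3 − 1)/(4 − 1) = 2/3 ≈ 0.6667.
#ea8986 → (234, 137, 134); #fbf8f0 → (251, 248, 240).
R = 234 + 0.6667 × (251 − 234) = 245.334 → 245
G = 137 + 0.6667 × (248 − 137) = 211.004 → 211
B = 134 + 0.6667 × (240 − 134) = 204.67 → 205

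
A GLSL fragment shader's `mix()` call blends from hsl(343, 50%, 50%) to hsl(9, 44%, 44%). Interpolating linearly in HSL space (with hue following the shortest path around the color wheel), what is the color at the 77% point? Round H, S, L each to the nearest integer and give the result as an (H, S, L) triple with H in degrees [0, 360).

Hue: 9 − 343 = -334°, but |-334| > 180 so the shorter arc goes the other way: Δh = -334 + 360 = 26°.
H = 343 + 0.77 × (26) = 363.02 → 363 → 363 mod 360 = 3°
S = 50 + 0.77 × (44 − 50) = 45.38 → 45%
L = 50 + 0.77 × (44 − 50) = 45.38 → 45%

(3, 45, 45)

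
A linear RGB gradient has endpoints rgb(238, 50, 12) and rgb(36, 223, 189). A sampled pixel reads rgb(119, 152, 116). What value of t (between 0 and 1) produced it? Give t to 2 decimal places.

Invert the lerp on the R channel (largest span, 202): t = (119 − 238) / (36 − 238) = -119/-202 = 0.58911.
Check on G: (152 − 50)/(223 − 50) = 0.5896 ✓

0.59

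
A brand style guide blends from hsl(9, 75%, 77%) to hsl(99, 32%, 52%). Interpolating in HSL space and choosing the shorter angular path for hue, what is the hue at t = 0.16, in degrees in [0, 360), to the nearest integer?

23

Hue arc: Δh = 99 − 9 = 90° (|Δh| ≤ 180, already the shorter path).
H = 9 + 0.16 × (90) = 23.4 → 23°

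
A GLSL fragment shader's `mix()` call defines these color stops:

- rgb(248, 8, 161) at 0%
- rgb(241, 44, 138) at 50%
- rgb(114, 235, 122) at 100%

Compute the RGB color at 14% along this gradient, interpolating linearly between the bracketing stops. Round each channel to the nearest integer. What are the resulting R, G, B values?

(246, 18, 155)

14% lies between the 0% and 50% stops, so the local fraction is t = (14 − 0)/(50 − 0) = 14/50 ≈ 0.28.
R = 248 + 0.28 × (241 − 248) = 246.04 → 246
G = 8 + 0.28 × (44 − 8) = 18.08 → 18
B = 161 + 0.28 × (138 − 161) = 154.56 → 155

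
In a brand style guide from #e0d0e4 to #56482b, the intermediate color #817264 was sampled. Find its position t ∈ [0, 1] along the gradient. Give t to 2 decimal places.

0.69

Invert the lerp on the B channel (largest span, 185): t = (100 − 228) / (43 − 228) = -128/-185 = 0.69189.
Check on R: (129 − 224)/(86 − 224) = 0.6884 ✓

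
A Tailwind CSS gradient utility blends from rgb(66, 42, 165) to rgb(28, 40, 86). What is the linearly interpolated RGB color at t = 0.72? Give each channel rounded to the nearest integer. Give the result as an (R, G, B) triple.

R = 66 + 0.72 × (28 − 66) = 66 + 0.72 × -38 = 38.64 → 39
G = 42 + 0.72 × (40 − 42) = 42 + 0.72 × -2 = 40.56 → 41
B = 165 + 0.72 × (86 − 165) = 165 + 0.72 × -79 = 108.12 → 108
So the blended color is (39, 41, 108), about #27296c.

(39, 41, 108)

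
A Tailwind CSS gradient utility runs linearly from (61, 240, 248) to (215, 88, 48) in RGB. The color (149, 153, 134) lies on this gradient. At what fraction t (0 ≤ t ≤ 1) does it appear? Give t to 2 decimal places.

0.57

Invert the lerp on the B channel (largest span, 200): t = (134 − 248) / (48 − 248) = -114/-200 = 0.57.
Check on R: (149 − 61)/(215 − 61) = 0.5714 ✓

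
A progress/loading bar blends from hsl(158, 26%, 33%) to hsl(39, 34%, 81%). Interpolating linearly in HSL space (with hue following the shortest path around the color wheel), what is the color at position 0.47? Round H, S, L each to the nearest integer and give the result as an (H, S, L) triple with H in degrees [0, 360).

Hue arc: Δh = 39 − 158 = -119° (|Δh| ≤ 180, already the shorter path).
H = 158 + 0.47 × (-119) = 102.07 → 102°
S = 26 + 0.47 × (34 − 26) = 29.76 → 30%
L = 33 + 0.47 × (81 − 33) = 55.56 → 56%

(102, 30, 56)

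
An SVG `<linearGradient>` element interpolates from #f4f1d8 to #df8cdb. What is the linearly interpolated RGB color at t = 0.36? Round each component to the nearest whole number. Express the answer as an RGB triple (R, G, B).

(236, 205, 217)

#f4f1d8 → (244, 241, 216); #df8cdb → (223, 140, 219).
R = 244 + 0.36 × (223 − 244) = 244 + 0.36 × -21 = 236.44 → 236
G = 241 + 0.36 × (140 − 241) = 241 + 0.36 × -101 = 204.64 → 205
B = 216 + 0.36 × (219 − 216) = 216 + 0.36 × 3 = 217.08 → 217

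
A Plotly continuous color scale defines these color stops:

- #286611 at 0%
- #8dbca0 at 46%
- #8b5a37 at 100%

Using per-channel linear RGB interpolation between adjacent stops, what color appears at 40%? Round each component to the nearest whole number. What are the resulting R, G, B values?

40% lies between the 0% and 46% stops, so the local fraction is t = (40 − 0)/(46 − 0) = 40/46 ≈ 0.8696.
#286611 → (40, 102, 17); #8dbca0 → (141, 188, 160).
R = 40 + 0.8696 × (141 − 40) = 127.83 → 128
G = 102 + 0.8696 × (188 − 102) = 176.786 → 177
B = 17 + 0.8696 × (160 − 17) = 141.353 → 141

(128, 177, 141)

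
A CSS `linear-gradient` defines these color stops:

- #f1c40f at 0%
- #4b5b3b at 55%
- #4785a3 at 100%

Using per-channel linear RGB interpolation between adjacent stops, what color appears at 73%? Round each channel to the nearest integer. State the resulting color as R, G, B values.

73% lies between the 55% and 100% stops, so the local fraction is t = (73 − 55)/(100 − 55) = 18/45 ≈ 0.4.
#4b5b3b → (75, 91, 59); #4785a3 → (71, 133, 163).
R = 75 + 0.4 × (71 − 75) = 73.4 → 73
G = 91 + 0.4 × (133 − 91) = 107.8 → 108
B = 59 + 0.4 × (163 − 59) = 100.6 → 101

(73, 108, 101)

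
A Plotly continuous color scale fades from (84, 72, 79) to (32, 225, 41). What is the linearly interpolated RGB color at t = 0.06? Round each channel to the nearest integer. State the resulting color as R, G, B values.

R = 84 + 0.06 × (32 − 84) = 84 + 0.06 × -52 = 80.88 → 81
G = 72 + 0.06 × (225 − 72) = 72 + 0.06 × 153 = 81.18 → 81
B = 79 + 0.06 × (41 − 79) = 79 + 0.06 × -38 = 76.72 → 77
So the blended color is (81, 81, 77), about #51514d.

(81, 81, 77)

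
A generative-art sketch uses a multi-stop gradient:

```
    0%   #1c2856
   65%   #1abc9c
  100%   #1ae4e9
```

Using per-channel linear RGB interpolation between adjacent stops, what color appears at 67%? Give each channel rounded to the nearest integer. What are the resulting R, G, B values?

(26, 190, 160)

67% lies between the 65% and 100% stops, so the local fraction is t = (67 − 65)/(100 − 65) = 2/35 ≈ 0.0571.
#1abc9c → (26, 188, 156); #1ae4e9 → (26, 228, 233).
R = 26 + 0.0571 × (26 − 26) = 26 → 26
G = 188 + 0.0571 × (228 − 188) = 190.284 → 190
B = 156 + 0.0571 × (233 − 156) = 160.397 → 160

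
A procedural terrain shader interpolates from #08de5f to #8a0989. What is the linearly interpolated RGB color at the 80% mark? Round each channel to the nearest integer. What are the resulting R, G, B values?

(112, 52, 129)

#08de5f → (8, 222, 95); #8a0989 → (138, 9, 137).
80% corresponds to t = 0.8.
R = 8 + 0.8 × (138 − 8) = 8 + 0.8 × 130 = 112 → 112
G = 222 + 0.8 × (9 − 222) = 222 + 0.8 × -213 = 51.6 → 52
B = 95 + 0.8 × (137 − 95) = 95 + 0.8 × 42 = 128.6 → 129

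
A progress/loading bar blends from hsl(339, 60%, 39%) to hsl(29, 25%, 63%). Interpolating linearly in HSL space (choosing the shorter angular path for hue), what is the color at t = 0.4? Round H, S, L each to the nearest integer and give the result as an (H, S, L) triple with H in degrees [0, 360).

(359, 46, 49)

Hue: 29 − 339 = -310°, but |-310| > 180 so the shorter arc goes the other way: Δh = -310 + 360 = 50°.
H = 339 + 0.4 × (50) = 359 → 359°
S = 60 + 0.4 × (25 − 60) = 46 → 46%
L = 39 + 0.4 × (63 − 39) = 48.6 → 49%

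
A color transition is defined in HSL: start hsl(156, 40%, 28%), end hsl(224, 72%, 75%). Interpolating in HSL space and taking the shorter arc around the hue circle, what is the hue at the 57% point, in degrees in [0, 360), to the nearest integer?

195

Hue arc: Δh = 224 − 156 = 68° (|Δh| ≤ 180, already the shorter path).
H = 156 + 0.57 × (68) = 194.76 → 195°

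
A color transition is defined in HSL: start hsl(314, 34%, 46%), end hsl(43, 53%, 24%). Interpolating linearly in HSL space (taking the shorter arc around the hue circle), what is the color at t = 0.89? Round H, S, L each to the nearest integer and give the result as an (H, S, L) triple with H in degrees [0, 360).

Hue: 43 − 314 = -271°, but |-271| > 180 so the shorter arc goes the other way: Δh = -271 + 360 = 89°.
H = 314 + 0.89 × (89) = 393.21 → 393 → 393 mod 360 = 33°
S = 34 + 0.89 × (53 − 34) = 50.91 → 51%
L = 46 + 0.89 × (24 − 46) = 26.42 → 26%

(33, 51, 26)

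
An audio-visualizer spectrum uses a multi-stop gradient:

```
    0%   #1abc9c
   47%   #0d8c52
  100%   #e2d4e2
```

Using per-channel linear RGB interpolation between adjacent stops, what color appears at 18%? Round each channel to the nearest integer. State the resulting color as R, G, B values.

18% lies between the 0% and 47% stops, so the local fraction is t = (18 − 0)/(47 − 0) = 18/47 ≈ 0.383.
#1abc9c → (26, 188, 156); #0d8c52 → (13, 140, 82).
R = 26 + 0.383 × (13 − 26) = 21.021 → 21
G = 188 + 0.383 × (140 − 188) = 169.616 → 170
B = 156 + 0.383 × (82 − 156) = 127.658 → 128

(21, 170, 128)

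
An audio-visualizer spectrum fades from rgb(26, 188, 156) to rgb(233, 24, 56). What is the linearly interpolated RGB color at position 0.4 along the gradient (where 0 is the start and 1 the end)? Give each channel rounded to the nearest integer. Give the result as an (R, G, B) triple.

(109, 122, 116)

R = 26 + 0.4 × (233 − 26) = 26 + 0.4 × 207 = 108.8 → 109
G = 188 + 0.4 × (24 − 188) = 188 + 0.4 × -164 = 122.4 → 122
B = 156 + 0.4 × (56 − 156) = 156 + 0.4 × -100 = 116 → 116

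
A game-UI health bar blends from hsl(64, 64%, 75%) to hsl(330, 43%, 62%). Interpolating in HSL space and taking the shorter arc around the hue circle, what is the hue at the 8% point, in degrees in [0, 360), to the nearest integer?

56

Hue: 330 − 64 = 266°, but |266| > 180 so the shorter arc goes the other way: Δh = 266 − 360 = -94°.
H = 64 + 0.08 × (-94) = 56.48 → 56°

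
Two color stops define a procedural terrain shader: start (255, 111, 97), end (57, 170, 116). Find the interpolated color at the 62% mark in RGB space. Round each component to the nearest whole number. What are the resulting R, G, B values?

(132, 148, 109)

62% corresponds to t = 0.62.
R = 255 + 0.62 × (57 − 255) = 255 + 0.62 × -198 = 132.24 → 132
G = 111 + 0.62 × (170 − 111) = 111 + 0.62 × 59 = 147.58 → 148
B = 97 + 0.62 × (116 − 97) = 97 + 0.62 × 19 = 108.78 → 109
So the blended color is (132, 148, 109), about #84946d.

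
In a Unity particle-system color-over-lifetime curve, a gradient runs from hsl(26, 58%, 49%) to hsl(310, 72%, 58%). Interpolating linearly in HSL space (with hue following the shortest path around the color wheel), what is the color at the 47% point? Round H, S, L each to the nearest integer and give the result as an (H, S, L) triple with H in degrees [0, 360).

Hue: 310 − 26 = 284°, but |284| > 180 so the shorter arc goes the other way: Δh = 284 − 360 = -76°.
H = 26 + 0.47 × (-76) = -9.72 → -10 → -10 mod 360 = 350°
S = 58 + 0.47 × (72 − 58) = 64.58 → 65%
L = 49 + 0.47 × (58 − 49) = 53.23 → 53%

(350, 65, 53)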